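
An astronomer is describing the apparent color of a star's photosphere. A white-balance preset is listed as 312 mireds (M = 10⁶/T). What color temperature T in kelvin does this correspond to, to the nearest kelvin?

3205 K

T = 10⁶ / 312 = 3205.13 K → 3205 K.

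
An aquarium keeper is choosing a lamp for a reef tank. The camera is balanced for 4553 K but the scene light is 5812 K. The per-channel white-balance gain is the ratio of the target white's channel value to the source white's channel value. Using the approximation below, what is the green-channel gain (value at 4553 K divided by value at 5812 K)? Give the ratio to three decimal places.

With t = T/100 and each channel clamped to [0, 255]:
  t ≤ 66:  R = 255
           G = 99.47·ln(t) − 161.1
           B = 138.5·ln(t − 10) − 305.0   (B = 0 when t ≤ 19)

At 5812 K (t = 58.12):
  G = 99.47·ln 58.12 − 161.1 = 99.47·4.0625 − 161.1 = 242.998.
At 4553 K (t = 45.53):
  G = 99.47·ln 45.53 − 161.1 = 99.47·3.8184 − 161.1 = 218.713.
Gain = 218.713 / 242.998 = 0.9001 → 0.900.

0.900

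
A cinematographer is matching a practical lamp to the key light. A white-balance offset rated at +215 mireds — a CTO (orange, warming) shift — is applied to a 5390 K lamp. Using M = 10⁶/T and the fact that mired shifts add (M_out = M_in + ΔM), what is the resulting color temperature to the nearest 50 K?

M_in = 10⁶/5390 = 185.53 mireds.
M_out = 185.53 + (+215) = 400.53 mireds.
T_out = 10⁶/400.53 = 2496.7 K → 2500 K.

2500 K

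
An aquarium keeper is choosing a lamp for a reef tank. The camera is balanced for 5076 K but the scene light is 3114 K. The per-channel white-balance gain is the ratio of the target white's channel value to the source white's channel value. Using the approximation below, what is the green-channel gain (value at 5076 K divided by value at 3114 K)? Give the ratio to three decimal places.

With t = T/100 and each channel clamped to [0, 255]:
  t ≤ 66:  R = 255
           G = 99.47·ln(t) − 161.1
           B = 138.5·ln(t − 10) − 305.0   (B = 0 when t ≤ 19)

1.269

At 3114 K (t = 31.14):
  G = 99.47·ln 31.14 − 161.1 = 99.47·3.4385 − 161.1 = 180.927.
At 5076 K (t = 50.76):
  G = 99.47·ln 50.76 − 161.1 = 99.47·3.9271 − 161.1 = 229.529.
Gain = 229.529 / 180.927 = 1.2686 → 1.269.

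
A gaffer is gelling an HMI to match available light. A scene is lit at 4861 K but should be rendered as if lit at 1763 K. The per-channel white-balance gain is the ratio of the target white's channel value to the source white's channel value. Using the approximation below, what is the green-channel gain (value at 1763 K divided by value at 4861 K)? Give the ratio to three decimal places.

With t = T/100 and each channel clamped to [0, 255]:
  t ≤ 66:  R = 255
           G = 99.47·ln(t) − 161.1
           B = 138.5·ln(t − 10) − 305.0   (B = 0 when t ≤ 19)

0.552

At 4861 K (t = 48.61):
  G = 99.47·ln 48.61 − 161.1 = 99.47·3.8838 − 161.1 = 225.224.
At 1763 K (t = 17.63):
  G = 99.47·ln 17.63 − 161.1 = 99.47·2.8696 − 161.1 = 124.339.
Gain = 124.339 / 225.224 = 0.5521 → 0.552.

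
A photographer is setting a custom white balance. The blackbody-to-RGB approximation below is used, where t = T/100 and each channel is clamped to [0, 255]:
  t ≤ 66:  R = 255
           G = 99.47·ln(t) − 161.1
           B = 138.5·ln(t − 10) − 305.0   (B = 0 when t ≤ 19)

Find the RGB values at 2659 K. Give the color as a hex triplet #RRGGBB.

#FFA554

t = 2659/100 = 26.59; the t ≤ 66 branch applies.
R = 255 by definition for t ≤ 66.
G = 99.47·ln 26.59 − 161.1 = 99.47·3.2805 − 161.1 = 165.215.
B = 138.5·ln(26.59 − 10) − 305.0 = 138.5·ln 16.59 − 305.0 = 138.5·2.8088 − 305.0 = 84.019.
Rounded: (255, 165, 84).
In hex: #FFA554.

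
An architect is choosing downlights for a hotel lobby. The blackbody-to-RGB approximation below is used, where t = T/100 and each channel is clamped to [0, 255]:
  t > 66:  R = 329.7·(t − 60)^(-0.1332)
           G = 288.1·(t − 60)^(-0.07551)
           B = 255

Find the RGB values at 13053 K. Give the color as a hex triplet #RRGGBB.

#BBD1FF

t = 13053/100 = 130.53; the t > 66 branch applies.
R = 329.7·(130.53 − 60)^(-0.1332) = 329.7·70.53^(-0.1332) = 329.7·0.56728 = 187.032.
G = 288.1·(130.53 − 60)^(-0.07551) = 288.1·70.53^(-0.07551) = 288.1·0.72515 = 208.916.
B = 255 by definition for t > 66.
Rounded: (187, 209, 255).
In hex: #BBD1FF.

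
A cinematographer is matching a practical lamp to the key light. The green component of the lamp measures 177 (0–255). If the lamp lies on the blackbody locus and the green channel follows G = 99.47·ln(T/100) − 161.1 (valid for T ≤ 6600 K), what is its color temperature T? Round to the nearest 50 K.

ln t = (177 + 161.1) / 99.47 = 3.3990.
t = e^3.3990 = 29.935.
T = 100·t = 2993 K → 3000 K to the nearest 50 K.

3000 K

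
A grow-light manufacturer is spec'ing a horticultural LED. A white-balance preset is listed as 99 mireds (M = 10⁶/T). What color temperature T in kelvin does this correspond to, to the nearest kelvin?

T = 10⁶ / 99 = 10101.01 K → 10101 K.

10101 K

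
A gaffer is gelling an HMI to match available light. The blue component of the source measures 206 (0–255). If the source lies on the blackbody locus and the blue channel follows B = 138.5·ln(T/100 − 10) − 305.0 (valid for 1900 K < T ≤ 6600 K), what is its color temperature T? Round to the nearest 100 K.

5000 K

ln(t − 10) = (206 + 305.0) / 138.5 = 3.6895.
t − 10 = e^3.6895 = 40.026, so t = 50.026.
T = 100·t = 5003 K → 5000 K to the nearest 100 K.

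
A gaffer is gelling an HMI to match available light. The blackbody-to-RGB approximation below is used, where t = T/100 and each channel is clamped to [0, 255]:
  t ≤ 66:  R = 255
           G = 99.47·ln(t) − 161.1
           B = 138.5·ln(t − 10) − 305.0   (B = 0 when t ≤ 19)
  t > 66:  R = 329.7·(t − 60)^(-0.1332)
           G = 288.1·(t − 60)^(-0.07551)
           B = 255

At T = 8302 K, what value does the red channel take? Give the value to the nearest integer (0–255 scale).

t = 8302/100 = 83.02; the t > 66 branch applies.
R = 329.7·(83.02 − 60)^(-0.1332) = 329.7·23.02^(-0.1332) = 329.7·0.65852 = 217.113.
Rounded: 217.

217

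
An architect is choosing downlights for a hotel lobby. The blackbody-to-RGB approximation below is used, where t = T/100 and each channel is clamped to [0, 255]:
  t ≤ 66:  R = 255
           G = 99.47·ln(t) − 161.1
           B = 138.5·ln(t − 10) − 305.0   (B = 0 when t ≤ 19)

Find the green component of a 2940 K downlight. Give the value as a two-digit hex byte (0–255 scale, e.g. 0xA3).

0xAF

t = 2940/100 = 29.4; the t ≤ 66 branch applies.
G = 99.47·ln 29.4 − 161.1 = 99.47·3.3810 − 161.1 = 175.208.
Rounded: 175; in hex, 0xAF.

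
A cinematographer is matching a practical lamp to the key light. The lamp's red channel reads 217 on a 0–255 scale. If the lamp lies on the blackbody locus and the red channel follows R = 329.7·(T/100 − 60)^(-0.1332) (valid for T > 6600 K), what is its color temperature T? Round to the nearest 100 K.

(t − 60)^(-0.1332) = 217/329.7 = 0.65817.
t − 60 = 0.65817^(1/-0.1332) = 0.65817^(-7.508) = 23.110, so t = 83.110.
T = 100·t = 8311 K → 8300 K to the nearest 100 K.

8300 K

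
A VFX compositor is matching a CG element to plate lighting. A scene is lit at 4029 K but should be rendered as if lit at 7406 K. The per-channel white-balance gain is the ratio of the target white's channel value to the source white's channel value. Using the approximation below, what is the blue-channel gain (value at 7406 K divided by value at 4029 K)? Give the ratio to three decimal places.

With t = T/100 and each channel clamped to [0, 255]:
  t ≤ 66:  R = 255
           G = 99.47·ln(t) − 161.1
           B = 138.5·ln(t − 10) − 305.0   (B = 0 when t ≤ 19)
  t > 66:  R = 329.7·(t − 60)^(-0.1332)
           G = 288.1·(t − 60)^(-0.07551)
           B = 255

At 4029 K (t = 40.29):
  B = 138.5·ln(40.29 − 10) − 305.0 = 138.5·ln 30.29 − 305.0 = 138.5·3.4108 − 305.0 = 167.398.
At 7406 K (t = 74.06):
  B = 255 by definition for t > 66.
Gain = 255.000 / 167.398 = 1.5233 → 1.523.

1.523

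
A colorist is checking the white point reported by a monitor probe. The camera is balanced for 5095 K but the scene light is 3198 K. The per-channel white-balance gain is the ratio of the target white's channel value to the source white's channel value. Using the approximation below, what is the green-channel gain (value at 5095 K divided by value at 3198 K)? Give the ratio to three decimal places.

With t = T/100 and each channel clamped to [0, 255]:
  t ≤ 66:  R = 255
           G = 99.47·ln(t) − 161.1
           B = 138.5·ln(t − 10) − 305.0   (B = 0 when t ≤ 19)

At 3198 K (t = 31.98):
  G = 99.47·ln 31.98 − 161.1 = 99.47·3.4651 − 161.1 = 183.575.
At 5095 K (t = 50.95):
  G = 99.47·ln 50.95 − 161.1 = 99.47·3.9308 − 161.1 = 229.901.
Gain = 229.901 / 183.575 = 1.2524 → 1.252.

1.252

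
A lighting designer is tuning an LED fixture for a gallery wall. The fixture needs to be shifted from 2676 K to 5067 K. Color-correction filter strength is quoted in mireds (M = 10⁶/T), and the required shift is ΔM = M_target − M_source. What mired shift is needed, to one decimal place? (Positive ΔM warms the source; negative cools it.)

M_source = 10⁶/2676 = 373.692; M_target = 10⁶/5067 = 197.355.
ΔM = 197.355 − 373.692 = -176.337 → -176.3 mireds, a cooling shift.

-176.3 mireds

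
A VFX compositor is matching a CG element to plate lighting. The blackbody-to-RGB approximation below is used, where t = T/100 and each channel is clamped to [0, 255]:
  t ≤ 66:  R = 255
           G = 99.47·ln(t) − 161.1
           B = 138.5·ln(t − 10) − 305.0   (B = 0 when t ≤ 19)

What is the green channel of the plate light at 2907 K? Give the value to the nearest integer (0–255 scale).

t = 2907/100 = 29.07; the t ≤ 66 branch applies.
G = 99.47·ln 29.07 − 161.1 = 99.47·3.3697 − 161.1 = 174.085.
Rounded: 174.

174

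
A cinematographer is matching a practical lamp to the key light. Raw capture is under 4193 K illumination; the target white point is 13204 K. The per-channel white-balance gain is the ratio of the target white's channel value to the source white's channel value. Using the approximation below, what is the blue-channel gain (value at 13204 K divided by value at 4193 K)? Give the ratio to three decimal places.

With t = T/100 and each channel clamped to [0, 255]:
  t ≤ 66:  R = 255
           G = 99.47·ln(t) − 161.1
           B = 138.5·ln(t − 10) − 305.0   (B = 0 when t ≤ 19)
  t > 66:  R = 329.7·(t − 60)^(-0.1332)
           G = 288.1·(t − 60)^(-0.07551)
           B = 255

At 4193 K (t = 41.93):
  B = 138.5·ln(41.93 − 10) − 305.0 = 138.5·ln 31.93 − 305.0 = 138.5·3.4635 − 305.0 = 174.701.
At 13204 K (t = 132.04):
  B = 255 by definition for t > 66.
Gain = 255.000 / 174.701 = 1.4596 → 1.460.

1.460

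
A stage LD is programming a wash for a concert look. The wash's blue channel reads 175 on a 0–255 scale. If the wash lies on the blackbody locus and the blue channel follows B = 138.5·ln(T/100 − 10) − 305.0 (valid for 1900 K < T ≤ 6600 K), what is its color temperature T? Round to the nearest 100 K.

ln(t − 10) = (175 + 305.0) / 138.5 = 3.4657.
t − 10 = e^3.4657 = 31.999, so t = 41.999.
T = 100·t = 4200 K → 4200 K to the nearest 100 K.

4200 K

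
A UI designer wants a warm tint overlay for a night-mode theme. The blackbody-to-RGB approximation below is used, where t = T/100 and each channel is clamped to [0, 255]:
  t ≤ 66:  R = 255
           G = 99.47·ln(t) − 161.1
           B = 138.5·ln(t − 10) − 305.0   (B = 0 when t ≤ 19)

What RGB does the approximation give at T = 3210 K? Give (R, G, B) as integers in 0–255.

t = 3210/100 = 32.1; the t ≤ 66 branch applies.
R = 255 by definition for t ≤ 66.
G = 99.47·ln 32.1 − 161.1 = 99.47·3.4689 − 161.1 = 183.947.
B = 138.5·ln(32.1 − 10) − 305.0 = 138.5·ln 22.1 − 305.0 = 138.5·3.0956 − 305.0 = 123.737.
Rounded: (255, 184, 124).

(255, 184, 124)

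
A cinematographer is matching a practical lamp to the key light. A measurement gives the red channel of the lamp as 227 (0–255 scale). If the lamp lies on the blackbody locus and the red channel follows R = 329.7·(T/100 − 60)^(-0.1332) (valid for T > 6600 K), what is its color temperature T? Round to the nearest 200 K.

(t − 60)^(-0.1332) = 227/329.7 = 0.68850.
t − 60 = 0.68850^(1/-0.1332) = 0.68850^(-7.508) = 16.478, so t = 76.478.
T = 100·t = 7648 K → 7600 K to the nearest 200 K.

7600 K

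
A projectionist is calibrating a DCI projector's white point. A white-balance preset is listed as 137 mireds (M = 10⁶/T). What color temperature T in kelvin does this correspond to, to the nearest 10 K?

7300 K

T = 10⁶ / 137 = 7299.27 K → 7300 K.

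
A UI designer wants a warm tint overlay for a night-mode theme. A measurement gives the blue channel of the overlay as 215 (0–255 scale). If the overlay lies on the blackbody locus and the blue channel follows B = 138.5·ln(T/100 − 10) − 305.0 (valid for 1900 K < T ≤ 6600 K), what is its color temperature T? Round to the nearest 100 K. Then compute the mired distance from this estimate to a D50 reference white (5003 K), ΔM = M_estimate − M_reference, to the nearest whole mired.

ln(t − 10) = (215 + 305.0) / 138.5 = 3.7545.
t − 10 = e^3.7545 = 42.713, so t = 52.713.
T = 100·t = 5271 K → 5300 K to the nearest 100 K.
M_estimate = 10⁶/5300 = 188.68; M_reference = 10⁶/5003 = 199.88.
ΔM = 188.68 − 199.88 = -11.20 → -11 mireds.

-11 mireds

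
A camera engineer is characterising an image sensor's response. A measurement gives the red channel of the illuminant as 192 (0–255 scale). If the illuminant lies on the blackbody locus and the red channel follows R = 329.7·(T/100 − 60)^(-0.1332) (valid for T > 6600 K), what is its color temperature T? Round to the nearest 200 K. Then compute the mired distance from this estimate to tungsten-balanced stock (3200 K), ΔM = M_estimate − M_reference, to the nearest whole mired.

(t − 60)^(-0.1332) = 192/329.7 = 0.58235.
t − 60 = 0.58235^(1/-0.1332) = 0.58235^(-7.508) = 57.929, so t = 117.929.
T = 100·t = 11793 K → 11800 K to the nearest 200 K.
M_estimate = 10⁶/11800 = 84.75; M_reference = 10⁶/3200 = 312.50.
ΔM = 84.75 − 312.50 = -227.75 → -228 mireds.

-228 mireds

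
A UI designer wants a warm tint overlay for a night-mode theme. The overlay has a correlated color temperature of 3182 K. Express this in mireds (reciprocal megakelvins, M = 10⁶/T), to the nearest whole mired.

314 mireds

M = 10⁶ / 3182 = 314.268 → 314 mireds.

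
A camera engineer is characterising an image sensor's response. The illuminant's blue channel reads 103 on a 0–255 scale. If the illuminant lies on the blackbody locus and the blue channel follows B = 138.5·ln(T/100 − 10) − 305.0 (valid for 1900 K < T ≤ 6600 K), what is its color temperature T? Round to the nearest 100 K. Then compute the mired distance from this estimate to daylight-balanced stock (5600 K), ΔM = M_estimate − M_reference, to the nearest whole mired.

+166 mireds

ln(t − 10) = (103 + 305.0) / 138.5 = 2.9458.
t − 10 = e^2.9458 = 19.027, so t = 29.027.
T = 100·t = 2903 K → 2900 K to the nearest 100 K.
M_estimate = 10⁶/2900 = 344.83; M_reference = 10⁶/5600 = 178.57.
ΔM = 344.83 − 178.57 = 166.26 → +166 mireds.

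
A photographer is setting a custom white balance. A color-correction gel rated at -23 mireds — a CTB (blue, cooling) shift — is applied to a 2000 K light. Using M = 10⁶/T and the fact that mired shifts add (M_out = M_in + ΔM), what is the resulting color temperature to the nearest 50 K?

2100 K

M_in = 10⁶/2000 = 500.00 mireds.
M_out = 500.00 + (-23) = 477.00 mireds.
T_out = 10⁶/477.00 = 2096.4 K → 2100 K.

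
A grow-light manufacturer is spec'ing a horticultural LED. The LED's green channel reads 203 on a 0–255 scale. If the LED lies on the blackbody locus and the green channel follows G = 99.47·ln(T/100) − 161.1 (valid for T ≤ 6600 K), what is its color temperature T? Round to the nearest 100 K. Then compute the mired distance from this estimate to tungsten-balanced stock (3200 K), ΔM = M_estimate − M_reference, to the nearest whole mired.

ln t = (203 + 161.1) / 99.47 = 3.6604.
t = e^3.6604 = 38.877.
T = 100·t = 3888 K → 3900 K to the nearest 100 K.
M_estimate = 10⁶/3900 = 256.41; M_reference = 10⁶/3200 = 312.50.
ΔM = 256.41 − 312.50 = -56.09 → -56 mireds.

-56 mireds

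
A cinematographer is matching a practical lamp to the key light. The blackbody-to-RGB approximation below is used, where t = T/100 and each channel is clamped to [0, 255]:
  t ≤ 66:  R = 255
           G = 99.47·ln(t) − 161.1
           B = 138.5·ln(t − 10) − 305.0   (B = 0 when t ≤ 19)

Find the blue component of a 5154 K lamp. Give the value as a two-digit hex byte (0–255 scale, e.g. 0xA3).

t = 5154/100 = 51.54; the t ≤ 66 branch applies.
B = 138.5·ln(51.54 − 10) − 305.0 = 138.5·ln 41.54 − 305.0 = 138.5·3.7267 − 305.0 = 211.142.
Rounded: 211; in hex, 0xD3.

0xD3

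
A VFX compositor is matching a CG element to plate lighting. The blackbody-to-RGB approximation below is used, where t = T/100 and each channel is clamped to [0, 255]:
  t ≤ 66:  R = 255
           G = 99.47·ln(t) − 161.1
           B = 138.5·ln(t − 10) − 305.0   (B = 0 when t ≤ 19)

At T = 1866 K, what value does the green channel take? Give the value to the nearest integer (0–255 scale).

130

t = 1866/100 = 18.66; the t ≤ 66 branch applies.
G = 99.47·ln 18.66 − 161.1 = 99.47·2.9264 − 161.1 = 129.987.
Rounded: 130.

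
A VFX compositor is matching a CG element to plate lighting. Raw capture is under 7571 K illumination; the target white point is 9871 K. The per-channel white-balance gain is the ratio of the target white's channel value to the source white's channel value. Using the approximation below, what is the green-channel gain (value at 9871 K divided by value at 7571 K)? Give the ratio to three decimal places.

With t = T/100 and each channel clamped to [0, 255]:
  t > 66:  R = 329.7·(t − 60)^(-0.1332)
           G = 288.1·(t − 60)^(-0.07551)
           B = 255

At 7571 K (t = 75.71):
  G = 288.1·(75.71 − 60)^(-0.07551) = 288.1·15.71^(-0.07551) = 288.1·0.81223 = 234.002.
At 9871 K (t = 98.71):
  G = 288.1·(98.71 − 60)^(-0.07551) = 288.1·38.71^(-0.07551) = 288.1·0.75876 = 218.598.
Gain = 218.598 / 234.002 = 0.9342 → 0.934.

0.934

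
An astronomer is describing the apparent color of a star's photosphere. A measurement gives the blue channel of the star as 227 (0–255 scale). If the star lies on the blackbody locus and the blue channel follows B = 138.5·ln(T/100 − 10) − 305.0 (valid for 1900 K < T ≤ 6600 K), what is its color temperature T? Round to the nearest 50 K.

5650 K

ln(t − 10) = (227 + 305.0) / 138.5 = 3.8412.
t − 10 = e^3.8412 = 46.579, so t = 56.579.
T = 100·t = 5658 K → 5650 K to the nearest 50 K.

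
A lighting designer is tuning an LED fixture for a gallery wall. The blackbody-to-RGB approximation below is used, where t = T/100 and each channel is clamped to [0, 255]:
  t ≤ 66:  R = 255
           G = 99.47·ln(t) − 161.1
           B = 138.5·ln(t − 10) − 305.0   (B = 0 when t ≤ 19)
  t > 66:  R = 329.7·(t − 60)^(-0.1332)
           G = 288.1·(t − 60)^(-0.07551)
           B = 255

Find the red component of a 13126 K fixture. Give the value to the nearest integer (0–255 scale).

187

t = 13126/100 = 131.26; the t > 66 branch applies.
R = 329.7·(131.26 − 60)^(-0.1332) = 329.7·71.26^(-0.1332) = 329.7·0.56650 = 186.775.
Rounded: 187.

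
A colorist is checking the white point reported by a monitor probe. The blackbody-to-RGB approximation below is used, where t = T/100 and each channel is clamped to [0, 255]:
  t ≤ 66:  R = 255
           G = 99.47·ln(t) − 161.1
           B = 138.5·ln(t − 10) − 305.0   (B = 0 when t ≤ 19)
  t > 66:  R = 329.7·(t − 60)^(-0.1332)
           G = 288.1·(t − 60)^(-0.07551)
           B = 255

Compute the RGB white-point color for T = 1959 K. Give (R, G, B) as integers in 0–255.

(255, 135, 8)

t = 1959/100 = 19.59; the t ≤ 66 branch applies.
R = 255 by definition for t ≤ 66.
G = 99.47·ln 19.59 − 161.1 = 99.47·2.9750 − 161.1 = 134.825.
B = 138.5·ln(19.59 − 10) − 305.0 = 138.5·ln 9.59 − 305.0 = 138.5·2.2607 − 305.0 = 8.110.
Rounded: (255, 135, 8).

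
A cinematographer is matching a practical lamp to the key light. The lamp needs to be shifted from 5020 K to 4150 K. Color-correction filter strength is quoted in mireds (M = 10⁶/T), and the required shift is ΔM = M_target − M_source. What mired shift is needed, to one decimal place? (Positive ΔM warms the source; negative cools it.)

+41.8 mireds

M_source = 10⁶/5020 = 199.203; M_target = 10⁶/4150 = 240.964.
ΔM = 240.964 − 199.203 = 41.761 → +41.8 mireds, a warming shift.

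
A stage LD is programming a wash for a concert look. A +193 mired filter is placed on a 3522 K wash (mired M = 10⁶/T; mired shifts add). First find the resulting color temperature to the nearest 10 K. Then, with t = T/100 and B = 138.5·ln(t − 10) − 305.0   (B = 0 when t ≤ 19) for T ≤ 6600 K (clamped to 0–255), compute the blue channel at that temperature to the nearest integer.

27

M_in = 10⁶/3522 = 283.93; M_out = 283.93 + (+193) = 476.93.
T_out = 10⁶/476.93 = 2096.7 K → 2100 K; t = 21.
B = 138.5·ln(21 − 10) − 305.0 = 138.5·ln 11 − 305.0 = 138.5·2.3979 − 305.0 = 27.108.
Rounded: 27.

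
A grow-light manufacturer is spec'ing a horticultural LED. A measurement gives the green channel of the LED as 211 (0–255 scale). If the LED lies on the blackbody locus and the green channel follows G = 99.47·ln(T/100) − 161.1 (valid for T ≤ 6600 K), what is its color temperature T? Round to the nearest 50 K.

ln t = (211 + 161.1) / 99.47 = 3.7408.
t = e^3.7408 = 42.133.
T = 100·t = 4213 K → 4200 K to the nearest 50 K.

4200 K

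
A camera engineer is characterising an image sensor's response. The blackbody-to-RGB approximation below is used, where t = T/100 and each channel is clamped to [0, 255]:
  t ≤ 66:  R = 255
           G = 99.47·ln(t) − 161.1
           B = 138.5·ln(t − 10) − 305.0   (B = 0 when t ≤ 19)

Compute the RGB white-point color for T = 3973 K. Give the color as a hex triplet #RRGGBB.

t = 3973/100 = 39.73; the t ≤ 66 branch applies.
R = 255 by definition for t ≤ 66.
G = 99.47·ln 39.73 − 161.1 = 99.47·3.6821 − 161.1 = 205.159.
B = 138.5·ln(39.73 − 10) − 305.0 = 138.5·ln 29.73 − 305.0 = 138.5·3.3922 − 305.0 = 164.814.
Rounded: (255, 205, 165).
In hex: #FFCDA5.

#FFCDA5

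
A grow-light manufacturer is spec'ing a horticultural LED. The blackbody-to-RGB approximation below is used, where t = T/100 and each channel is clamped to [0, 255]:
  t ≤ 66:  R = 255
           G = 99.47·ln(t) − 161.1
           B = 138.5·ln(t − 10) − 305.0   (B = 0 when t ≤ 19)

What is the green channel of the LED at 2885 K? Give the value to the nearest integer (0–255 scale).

173

t = 2885/100 = 28.85; the t ≤ 66 branch applies.
G = 99.47·ln 28.85 − 161.1 = 99.47·3.3621 − 161.1 = 173.329.
Rounded: 173.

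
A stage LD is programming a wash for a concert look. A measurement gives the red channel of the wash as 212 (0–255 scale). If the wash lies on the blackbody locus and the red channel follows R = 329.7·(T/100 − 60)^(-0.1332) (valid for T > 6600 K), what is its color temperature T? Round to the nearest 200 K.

(t − 60)^(-0.1332) = 212/329.7 = 0.64301.
t − 60 = 0.64301^(1/-0.1332) = 0.64301^(-7.508) = 27.530, so t = 87.530.
T = 100·t = 8753 K → 8800 K to the nearest 200 K.

8800 K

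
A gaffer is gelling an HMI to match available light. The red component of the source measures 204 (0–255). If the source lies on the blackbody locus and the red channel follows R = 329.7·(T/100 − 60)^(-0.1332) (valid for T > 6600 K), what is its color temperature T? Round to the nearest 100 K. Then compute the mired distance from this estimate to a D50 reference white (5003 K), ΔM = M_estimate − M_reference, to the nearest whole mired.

-97 mireds

(t − 60)^(-0.1332) = 204/329.7 = 0.61874.
t − 60 = 0.61874^(1/-0.1332) = 0.61874^(-7.508) = 36.748, so t = 96.748.
T = 100·t = 9675 K → 9700 K to the nearest 100 K.
M_estimate = 10⁶/9700 = 103.09; M_reference = 10⁶/5003 = 199.88.
ΔM = 103.09 − 199.88 = -96.79 → -97 mireds.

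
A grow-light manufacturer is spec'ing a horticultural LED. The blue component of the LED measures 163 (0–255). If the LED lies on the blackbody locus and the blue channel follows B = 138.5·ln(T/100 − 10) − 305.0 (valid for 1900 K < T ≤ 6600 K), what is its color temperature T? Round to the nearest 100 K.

ln(t − 10) = (163 + 305.0) / 138.5 = 3.3791.
t − 10 = e^3.3791 = 29.343, so t = 39.343.
T = 100·t = 3934 K → 3900 K to the nearest 100 K.

3900 K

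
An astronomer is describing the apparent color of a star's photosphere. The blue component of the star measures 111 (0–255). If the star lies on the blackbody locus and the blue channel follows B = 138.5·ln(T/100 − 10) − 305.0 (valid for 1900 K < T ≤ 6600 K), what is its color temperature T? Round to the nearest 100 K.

3000 K

ln(t − 10) = (111 + 305.0) / 138.5 = 3.0036.
t − 10 = e^3.0036 = 20.158, so t = 30.158.
T = 100·t = 3016 K → 3000 K to the nearest 100 K.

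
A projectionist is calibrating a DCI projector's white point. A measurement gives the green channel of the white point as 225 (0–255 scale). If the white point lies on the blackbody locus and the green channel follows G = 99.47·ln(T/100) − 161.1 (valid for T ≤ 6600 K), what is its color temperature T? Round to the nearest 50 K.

4850 K

ln t = (225 + 161.1) / 99.47 = 3.8816.
t = e^3.8816 = 48.500.
T = 100·t = 4850 K → 4850 K to the nearest 50 K.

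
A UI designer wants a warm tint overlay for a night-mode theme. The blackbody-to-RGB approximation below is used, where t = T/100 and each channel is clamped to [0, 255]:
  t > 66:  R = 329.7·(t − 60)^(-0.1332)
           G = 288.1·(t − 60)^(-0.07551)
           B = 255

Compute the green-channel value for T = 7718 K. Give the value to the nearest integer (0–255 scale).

t = 7718/100 = 77.18; the t > 66 branch applies.
G = 288.1·(77.18 − 60)^(-0.07551) = 288.1·17.18^(-0.07551) = 288.1·0.80676 = 232.427.
Rounded: 232.

232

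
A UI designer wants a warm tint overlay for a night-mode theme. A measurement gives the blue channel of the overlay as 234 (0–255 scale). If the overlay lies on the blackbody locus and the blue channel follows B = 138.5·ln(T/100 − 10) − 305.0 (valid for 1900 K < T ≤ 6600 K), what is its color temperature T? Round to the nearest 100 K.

5900 K

ln(t − 10) = (234 + 305.0) / 138.5 = 3.8917.
t − 10 = e^3.8917 = 48.994, so t = 58.994.
T = 100·t = 5899 K → 5900 K to the nearest 100 K.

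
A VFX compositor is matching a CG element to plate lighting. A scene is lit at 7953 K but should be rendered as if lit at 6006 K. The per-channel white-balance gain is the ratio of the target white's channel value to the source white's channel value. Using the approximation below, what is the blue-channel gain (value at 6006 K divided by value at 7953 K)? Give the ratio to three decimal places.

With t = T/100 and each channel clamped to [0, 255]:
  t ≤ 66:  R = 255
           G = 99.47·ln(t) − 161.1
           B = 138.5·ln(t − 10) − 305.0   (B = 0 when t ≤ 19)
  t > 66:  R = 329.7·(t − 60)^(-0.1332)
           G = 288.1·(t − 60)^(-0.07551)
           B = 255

At 7953 K (t = 79.53):
  B = 255 by definition for t > 66.
At 6006 K (t = 60.06):
  B = 138.5·ln(60.06 − 10) − 305.0 = 138.5·ln 50.06 − 305.0 = 138.5·3.9132 − 305.0 = 236.981.
Gain = 236.981 / 255.000 = 0.9293 → 0.929.

0.929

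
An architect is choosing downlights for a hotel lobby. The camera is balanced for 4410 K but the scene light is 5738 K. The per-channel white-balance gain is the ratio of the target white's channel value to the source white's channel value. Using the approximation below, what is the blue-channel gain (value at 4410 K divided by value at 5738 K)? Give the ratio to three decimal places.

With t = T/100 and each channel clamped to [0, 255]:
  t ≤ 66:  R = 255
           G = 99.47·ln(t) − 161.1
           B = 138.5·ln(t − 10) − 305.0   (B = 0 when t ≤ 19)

At 5738 K (t = 57.38):
  B = 138.5·ln(57.38 − 10) − 305.0 = 138.5·ln 47.38 − 305.0 = 138.5·3.8582 − 305.0 = 229.361.
At 4410 K (t = 44.1):
  B = 138.5·ln(44.1 − 10) − 305.0 = 138.5·ln 34.1 − 305.0 = 138.5·3.5293 − 305.0 = 183.808.
Gain = 183.808 / 229.361 = 0.8014 → 0.801.

0.801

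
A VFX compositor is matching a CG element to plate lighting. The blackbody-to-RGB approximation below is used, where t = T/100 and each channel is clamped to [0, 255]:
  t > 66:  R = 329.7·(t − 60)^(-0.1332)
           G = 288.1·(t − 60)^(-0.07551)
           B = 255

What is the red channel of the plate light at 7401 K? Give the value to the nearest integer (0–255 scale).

232

t = 7401/100 = 74.01; the t > 66 branch applies.
R = 329.7·(74.01 − 60)^(-0.1332) = 329.7·14.01^(-0.1332) = 329.7·0.70355 = 231.960.
Rounded: 232.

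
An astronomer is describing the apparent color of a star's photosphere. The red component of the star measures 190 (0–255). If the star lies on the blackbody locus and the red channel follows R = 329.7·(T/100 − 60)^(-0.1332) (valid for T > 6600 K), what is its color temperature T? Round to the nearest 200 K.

(t − 60)^(-0.1332) = 190/329.7 = 0.57628.
t − 60 = 0.57628^(1/-0.1332) = 0.57628^(-7.508) = 62.667, so t = 122.667.
T = 100·t = 12267 K → 12200 K to the nearest 200 K.

12200 K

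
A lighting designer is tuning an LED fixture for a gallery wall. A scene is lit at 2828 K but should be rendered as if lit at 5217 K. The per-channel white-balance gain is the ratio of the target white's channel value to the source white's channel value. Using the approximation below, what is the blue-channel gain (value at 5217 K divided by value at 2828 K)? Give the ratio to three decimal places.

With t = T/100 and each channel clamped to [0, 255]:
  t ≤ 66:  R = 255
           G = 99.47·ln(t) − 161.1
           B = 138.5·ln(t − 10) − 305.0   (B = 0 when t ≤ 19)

2.188

At 2828 K (t = 28.28):
  B = 138.5·ln(28.28 − 10) − 305.0 = 138.5·ln 18.28 − 305.0 = 138.5·2.9058 − 305.0 = 97.454.
At 5217 K (t = 52.17):
  B = 138.5·ln(52.17 − 10) − 305.0 = 138.5·ln 42.17 − 305.0 = 138.5·3.7417 − 305.0 = 213.227.
Gain = 213.227 / 97.454 = 2.1880 → 2.188.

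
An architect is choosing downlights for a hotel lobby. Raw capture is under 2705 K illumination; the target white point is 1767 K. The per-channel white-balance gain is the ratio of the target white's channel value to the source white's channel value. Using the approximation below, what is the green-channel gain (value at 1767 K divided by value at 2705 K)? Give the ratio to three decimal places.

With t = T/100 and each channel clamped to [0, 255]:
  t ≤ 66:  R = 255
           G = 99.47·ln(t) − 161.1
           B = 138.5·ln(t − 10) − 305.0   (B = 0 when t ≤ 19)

At 2705 K (t = 27.05):
  G = 99.47·ln 27.05 − 161.1 = 99.47·3.2977 − 161.1 = 166.921.
At 1767 K (t = 17.67):
  G = 99.47·ln 17.67 − 161.1 = 99.47·2.8719 − 161.1 = 124.565.
Gain = 124.565 / 166.921 = 0.7462 → 0.746.

0.746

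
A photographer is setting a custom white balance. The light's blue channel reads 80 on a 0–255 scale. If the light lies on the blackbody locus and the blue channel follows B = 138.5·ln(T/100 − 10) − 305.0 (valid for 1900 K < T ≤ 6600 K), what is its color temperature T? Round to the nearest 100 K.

2600 K

ln(t − 10) = (80 + 305.0) / 138.5 = 2.7798.
t − 10 = e^2.7798 = 16.116, so t = 26.116.
T = 100·t = 2612 K → 2600 K to the nearest 100 K.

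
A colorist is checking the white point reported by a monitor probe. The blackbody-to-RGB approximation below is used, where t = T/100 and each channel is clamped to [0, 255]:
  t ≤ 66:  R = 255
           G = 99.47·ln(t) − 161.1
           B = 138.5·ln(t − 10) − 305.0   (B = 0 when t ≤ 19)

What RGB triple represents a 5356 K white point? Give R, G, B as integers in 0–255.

t = 5356/100 = 53.56; the t ≤ 66 branch applies.
R = 255 by definition for t ≤ 66.
G = 99.47·ln 53.56 − 161.1 = 99.47·3.9808 − 161.1 = 234.870.
B = 138.5·ln(53.56 − 10) − 305.0 = 138.5·ln 43.56 − 305.0 = 138.5·3.7741 − 305.0 = 217.718.
Rounded: (255, 235, 218).

R=255, G=235, B=218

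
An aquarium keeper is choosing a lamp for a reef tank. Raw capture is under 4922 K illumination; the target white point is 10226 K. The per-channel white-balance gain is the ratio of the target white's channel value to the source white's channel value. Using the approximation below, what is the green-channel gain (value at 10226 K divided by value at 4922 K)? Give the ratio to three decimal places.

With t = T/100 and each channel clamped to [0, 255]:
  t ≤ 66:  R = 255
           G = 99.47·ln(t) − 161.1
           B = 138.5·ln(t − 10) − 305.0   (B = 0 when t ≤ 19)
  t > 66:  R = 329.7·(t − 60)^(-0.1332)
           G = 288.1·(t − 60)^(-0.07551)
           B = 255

At 4922 K (t = 49.22):
  G = 99.47·ln 49.22 − 161.1 = 99.47·3.8963 − 161.1 = 226.465.
At 10226 K (t = 102.26):
  G = 288.1·(102.26 − 60)^(-0.07551) = 288.1·42.26^(-0.07551) = 288.1·0.75375 = 217.155.
Gain = 217.155 / 226.465 = 0.9589 → 0.959.

0.959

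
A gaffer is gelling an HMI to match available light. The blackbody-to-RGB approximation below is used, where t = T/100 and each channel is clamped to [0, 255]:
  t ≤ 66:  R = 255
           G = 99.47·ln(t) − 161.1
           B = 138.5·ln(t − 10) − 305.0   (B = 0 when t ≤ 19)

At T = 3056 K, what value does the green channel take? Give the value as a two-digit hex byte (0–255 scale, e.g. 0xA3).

t = 3056/100 = 30.56; the t ≤ 66 branch applies.
G = 99.47·ln 30.56 − 161.1 = 99.47·3.4197 − 161.1 = 179.057.
Rounded: 179; in hex, 0xB3.

0xB3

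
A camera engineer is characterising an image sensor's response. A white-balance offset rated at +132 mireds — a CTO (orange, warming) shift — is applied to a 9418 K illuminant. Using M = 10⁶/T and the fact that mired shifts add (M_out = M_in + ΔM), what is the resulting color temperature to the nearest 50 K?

M_in = 10⁶/9418 = 106.18 mireds.
M_out = 106.18 + (+132) = 238.18 mireds.
T_out = 10⁶/238.18 = 4198.5 K → 4200 K.

4200 K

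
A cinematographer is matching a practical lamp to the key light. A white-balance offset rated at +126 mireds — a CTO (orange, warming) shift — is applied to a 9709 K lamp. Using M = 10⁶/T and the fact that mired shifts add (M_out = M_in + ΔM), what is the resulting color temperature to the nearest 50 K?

M_in = 10⁶/9709 = 103.00 mireds.
M_out = 103.00 + (+126) = 229.00 mireds.
T_out = 10⁶/229.00 = 4366.9 K → 4350 K.

4350 K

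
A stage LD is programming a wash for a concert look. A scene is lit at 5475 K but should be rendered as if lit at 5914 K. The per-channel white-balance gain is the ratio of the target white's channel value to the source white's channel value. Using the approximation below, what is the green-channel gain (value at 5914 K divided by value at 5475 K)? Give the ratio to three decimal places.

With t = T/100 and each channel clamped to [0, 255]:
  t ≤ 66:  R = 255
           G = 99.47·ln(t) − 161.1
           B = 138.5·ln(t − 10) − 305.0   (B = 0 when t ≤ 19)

At 5475 K (t = 54.75):
  G = 99.47·ln 54.75 − 161.1 = 99.47·4.0028 − 161.1 = 237.056.
At 5914 K (t = 59.14):
  G = 99.47·ln 59.14 − 161.1 = 99.47·4.0799 − 161.1 = 244.728.
Gain = 244.728 / 237.056 = 1.0324 → 1.032.

1.032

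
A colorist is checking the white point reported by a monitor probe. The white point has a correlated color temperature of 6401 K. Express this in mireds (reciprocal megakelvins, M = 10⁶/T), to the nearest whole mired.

156 mireds

M = 10⁶ / 6401 = 156.226 → 156 mireds.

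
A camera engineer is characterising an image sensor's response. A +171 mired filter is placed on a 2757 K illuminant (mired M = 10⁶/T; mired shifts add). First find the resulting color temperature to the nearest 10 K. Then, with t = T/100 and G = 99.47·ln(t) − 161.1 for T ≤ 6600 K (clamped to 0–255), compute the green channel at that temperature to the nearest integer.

M_in = 10⁶/2757 = 362.71; M_out = 362.71 + (+171) = 533.71.
T_out = 10⁶/533.71 = 1873.7 K → 1870 K; t = 18.7.
G = 99.47·ln 18.7 − 161.1 = 99.47·2.9285 − 161.1 = 130.200.
Rounded: 130.

130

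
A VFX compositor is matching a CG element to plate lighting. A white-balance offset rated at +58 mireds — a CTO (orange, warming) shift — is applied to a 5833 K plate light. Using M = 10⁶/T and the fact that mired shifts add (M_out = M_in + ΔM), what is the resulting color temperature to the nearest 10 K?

M_in = 10⁶/5833 = 171.44 mireds.
M_out = 171.44 + (+58) = 229.44 mireds.
T_out = 10⁶/229.44 = 4358.5 K → 4360 K.

4360 K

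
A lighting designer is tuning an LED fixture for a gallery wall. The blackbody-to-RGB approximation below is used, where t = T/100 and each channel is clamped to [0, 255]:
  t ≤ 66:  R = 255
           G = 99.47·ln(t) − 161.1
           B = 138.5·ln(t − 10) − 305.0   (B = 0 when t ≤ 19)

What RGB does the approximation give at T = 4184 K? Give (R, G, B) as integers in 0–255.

(255, 210, 174)

t = 4184/100 = 41.84; the t ≤ 66 branch applies.
R = 255 by definition for t ≤ 66.
G = 99.47·ln 41.84 − 161.1 = 99.47·3.7339 − 161.1 = 210.306.
B = 138.5·ln(41.84 − 10) − 305.0 = 138.5·ln 31.84 − 305.0 = 138.5·3.4607 − 305.0 = 174.310.
Rounded: (255, 210, 174).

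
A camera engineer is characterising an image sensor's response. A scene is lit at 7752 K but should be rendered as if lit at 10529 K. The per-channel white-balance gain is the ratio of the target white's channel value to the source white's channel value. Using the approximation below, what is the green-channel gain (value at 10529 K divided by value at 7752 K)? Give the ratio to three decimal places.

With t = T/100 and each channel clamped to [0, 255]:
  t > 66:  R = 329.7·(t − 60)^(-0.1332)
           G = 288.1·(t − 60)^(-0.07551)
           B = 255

At 7752 K (t = 77.52):
  G = 288.1·(77.52 − 60)^(-0.07551) = 288.1·17.52^(-0.07551) = 288.1·0.80557 = 232.083.
At 10529 K (t = 105.29):
  G = 288.1·(105.29 − 60)^(-0.07551) = 288.1·45.29^(-0.07551) = 288.1·0.74982 = 216.022.
Gain = 216.022 / 232.083 = 0.9308 → 0.931.

0.931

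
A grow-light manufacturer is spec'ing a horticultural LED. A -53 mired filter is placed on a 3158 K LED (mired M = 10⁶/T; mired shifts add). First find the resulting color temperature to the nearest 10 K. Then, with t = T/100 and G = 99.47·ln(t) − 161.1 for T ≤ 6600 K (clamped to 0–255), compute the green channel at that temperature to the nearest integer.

M_in = 10⁶/3158 = 316.66; M_out = 316.66 + (-53) = 263.66.
T_out = 10⁶/263.66 = 3792.8 K → 3790 K; t = 37.9.
G = 99.47·ln 37.9 − 161.1 = 99.47·3.6350 − 161.1 = 200.469.
Rounded: 200.

200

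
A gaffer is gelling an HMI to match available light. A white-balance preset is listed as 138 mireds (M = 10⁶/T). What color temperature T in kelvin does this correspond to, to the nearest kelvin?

7246 K

T = 10⁶ / 138 = 7246.38 K → 7246 K.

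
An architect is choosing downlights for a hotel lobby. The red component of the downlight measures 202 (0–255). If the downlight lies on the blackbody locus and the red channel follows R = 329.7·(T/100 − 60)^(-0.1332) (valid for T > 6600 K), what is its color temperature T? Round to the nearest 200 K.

(t − 60)^(-0.1332) = 202/329.7 = 0.61268.
t − 60 = 0.61268^(1/-0.1332) = 0.61268^(-7.508) = 39.569, so t = 99.569.
T = 100·t = 9957 K → 10000 K to the nearest 200 K.

10000 K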